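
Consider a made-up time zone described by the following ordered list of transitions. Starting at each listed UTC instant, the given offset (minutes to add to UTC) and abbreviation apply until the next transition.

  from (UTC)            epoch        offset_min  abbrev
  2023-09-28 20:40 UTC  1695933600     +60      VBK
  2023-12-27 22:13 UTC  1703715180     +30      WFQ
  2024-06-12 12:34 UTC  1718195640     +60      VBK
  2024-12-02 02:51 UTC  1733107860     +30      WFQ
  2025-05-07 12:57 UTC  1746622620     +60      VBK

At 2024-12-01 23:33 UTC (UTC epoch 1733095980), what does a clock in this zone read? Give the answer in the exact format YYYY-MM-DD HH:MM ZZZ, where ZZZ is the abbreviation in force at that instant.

Query: 2024-12-01 23:33 UTC
Rule 3/5 (VBK, +01:00): 2024-06-12 12:34 UTC ≤ query < 2024-12-02 02:51 UTC
23·60 + 33 + 60 = 1473 min
1473 = 1·1440 + 33; 33 = 0·60 + 33 → 00:33, 2024-12-01 + 1 day = 2024-12-02
→ 2024-12-02 00:33 VBK

2024-12-02 00:33 VBK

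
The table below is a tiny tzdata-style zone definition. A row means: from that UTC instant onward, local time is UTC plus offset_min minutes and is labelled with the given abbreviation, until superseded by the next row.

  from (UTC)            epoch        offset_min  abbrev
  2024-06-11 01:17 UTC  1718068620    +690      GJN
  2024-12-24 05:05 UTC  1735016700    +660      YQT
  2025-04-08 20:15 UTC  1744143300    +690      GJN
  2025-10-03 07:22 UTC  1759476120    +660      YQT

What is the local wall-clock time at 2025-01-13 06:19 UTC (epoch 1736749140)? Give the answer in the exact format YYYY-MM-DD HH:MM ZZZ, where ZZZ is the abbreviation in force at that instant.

Query: 2025-01-13 06:19 UTC
Rule 2/4 (YQT, +11:00): 2024-12-24 05:05 UTC ≤ query < 2025-04-08 20:15 UTC
6·60 + 19 + 660 = 1039 min
1039 = 0·1440 + 1039; 1039 = 17·60 + 19 → 17:19, same day
→ 2025-01-13 17:19 YQT

2025-01-13 17:19 YQT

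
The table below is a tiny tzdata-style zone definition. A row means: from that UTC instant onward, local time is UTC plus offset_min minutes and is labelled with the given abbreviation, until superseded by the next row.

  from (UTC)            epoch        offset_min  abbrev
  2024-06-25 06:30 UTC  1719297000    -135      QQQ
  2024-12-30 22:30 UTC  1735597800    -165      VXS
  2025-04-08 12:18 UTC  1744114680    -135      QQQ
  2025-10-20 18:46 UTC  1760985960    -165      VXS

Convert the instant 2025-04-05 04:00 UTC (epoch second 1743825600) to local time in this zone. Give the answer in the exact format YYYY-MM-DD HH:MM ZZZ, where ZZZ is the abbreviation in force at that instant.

Query: 2025-04-05 04:00 UTC
Rule 2/4 (VXS, -02:45): 2024-12-30 22:30 UTC ≤ query < 2025-04-08 12:18 UTC
4·60 + 0 - 165 = 75 min
75 = 0·1440 + 75; 75 = 1·60 + 15 → 01:15, same day
→ 2025-04-05 01:15 VXS

2025-04-05 01:15 VXS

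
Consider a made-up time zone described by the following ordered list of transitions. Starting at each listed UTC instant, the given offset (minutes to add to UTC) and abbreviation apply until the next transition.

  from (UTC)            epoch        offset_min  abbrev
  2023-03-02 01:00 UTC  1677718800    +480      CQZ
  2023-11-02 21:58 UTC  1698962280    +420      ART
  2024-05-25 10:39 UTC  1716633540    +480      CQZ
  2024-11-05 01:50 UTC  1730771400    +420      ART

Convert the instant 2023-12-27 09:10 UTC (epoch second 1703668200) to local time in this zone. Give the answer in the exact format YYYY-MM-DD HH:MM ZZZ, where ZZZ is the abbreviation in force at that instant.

2023-12-27 16:10 ART

Query: 2023-12-27 09:10 UTC
Rule 2/4 (ART, +07:00): 2023-11-02 21:58 UTC ≤ query < 2024-05-25 10:39 UTC
9·60 + 10 + 420 = 970 min
970 = 0·1440 + 970; 970 = 16·60 + 10 → 16:10, same day
→ 2023-12-27 16:10 ART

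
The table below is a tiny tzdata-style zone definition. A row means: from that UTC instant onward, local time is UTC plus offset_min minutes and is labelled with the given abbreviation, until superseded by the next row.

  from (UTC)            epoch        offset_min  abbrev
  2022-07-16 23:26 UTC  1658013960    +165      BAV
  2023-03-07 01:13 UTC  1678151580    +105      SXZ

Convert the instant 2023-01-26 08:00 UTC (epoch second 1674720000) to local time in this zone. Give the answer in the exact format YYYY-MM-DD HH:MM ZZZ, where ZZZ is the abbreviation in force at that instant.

2023-01-26 10:45 BAV

Query: 2023-01-26 08:00 UTC
Rule 1/2 (BAV, +02:45): 2022-07-16 23:26 UTC ≤ query < 2023-03-07 01:13 UTC
8·60 + 0 + 165 = 645 min
645 = 0·1440 + 645; 645 = 10·60 + 45 → 10:45, same day
→ 2023-01-26 10:45 BAV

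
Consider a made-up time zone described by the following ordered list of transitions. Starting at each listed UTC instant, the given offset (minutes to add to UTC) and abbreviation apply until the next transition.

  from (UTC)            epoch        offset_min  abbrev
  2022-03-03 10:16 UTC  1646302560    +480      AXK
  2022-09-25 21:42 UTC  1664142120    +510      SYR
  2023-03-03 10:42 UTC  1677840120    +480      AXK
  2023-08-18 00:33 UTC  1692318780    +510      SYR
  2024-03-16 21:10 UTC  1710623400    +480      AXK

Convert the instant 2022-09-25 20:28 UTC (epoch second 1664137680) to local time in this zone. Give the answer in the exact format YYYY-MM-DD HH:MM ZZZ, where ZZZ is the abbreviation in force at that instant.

Query: 2022-09-25 20:28 UTC
Rule 1/5 (AXK, +08:00): 2022-03-03 10:16 UTC ≤ query < 2022-09-25 21:42 UTC
20·60 + 28 + 480 = 1708 min
1708 = 1·1440 + 268; 268 = 4·60 + 28 → 04:28, 2022-09-25 + 1 day = 2022-09-26
→ 2022-09-26 04:28 AXK

2022-09-26 04:28 AXK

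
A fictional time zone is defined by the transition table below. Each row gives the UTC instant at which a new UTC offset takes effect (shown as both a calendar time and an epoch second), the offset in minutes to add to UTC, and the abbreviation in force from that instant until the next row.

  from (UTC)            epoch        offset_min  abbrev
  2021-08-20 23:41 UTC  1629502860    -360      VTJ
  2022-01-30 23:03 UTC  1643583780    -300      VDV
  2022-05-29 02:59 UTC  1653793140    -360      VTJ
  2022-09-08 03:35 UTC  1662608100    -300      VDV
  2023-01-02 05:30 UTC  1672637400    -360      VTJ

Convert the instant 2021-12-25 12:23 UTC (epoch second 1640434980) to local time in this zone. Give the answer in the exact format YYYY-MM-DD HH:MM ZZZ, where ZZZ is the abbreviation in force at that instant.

Query: 2021-12-25 12:23 UTC
Rule 1/5 (VTJ, -06:00): 2021-08-20 23:41 UTC ≤ query < 2022-01-30 23:03 UTC
12·60 + 23 - 360 = 383 min
383 = 0·1440 + 383; 383 = 6·60 + 23 → 06:23, same day
→ 2021-12-25 06:23 VTJ

2021-12-25 06:23 VTJ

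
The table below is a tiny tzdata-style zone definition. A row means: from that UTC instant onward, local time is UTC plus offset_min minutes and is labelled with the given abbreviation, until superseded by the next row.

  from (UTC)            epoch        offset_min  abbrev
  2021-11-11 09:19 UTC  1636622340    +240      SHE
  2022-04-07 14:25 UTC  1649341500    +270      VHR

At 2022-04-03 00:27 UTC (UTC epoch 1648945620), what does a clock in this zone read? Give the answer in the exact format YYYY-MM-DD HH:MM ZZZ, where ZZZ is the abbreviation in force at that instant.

2022-04-03 04:27 SHE

Query: 2022-04-03 00:27 UTC
Rule 1/2 (SHE, +04:00): 2021-11-11 09:19 UTC ≤ query < 2022-04-07 14:25 UTC
0·60 + 27 + 240 = 267 min
267 = 0·1440 + 267; 267 = 4·60 + 27 → 04:27, same day
→ 2022-04-03 04:27 SHE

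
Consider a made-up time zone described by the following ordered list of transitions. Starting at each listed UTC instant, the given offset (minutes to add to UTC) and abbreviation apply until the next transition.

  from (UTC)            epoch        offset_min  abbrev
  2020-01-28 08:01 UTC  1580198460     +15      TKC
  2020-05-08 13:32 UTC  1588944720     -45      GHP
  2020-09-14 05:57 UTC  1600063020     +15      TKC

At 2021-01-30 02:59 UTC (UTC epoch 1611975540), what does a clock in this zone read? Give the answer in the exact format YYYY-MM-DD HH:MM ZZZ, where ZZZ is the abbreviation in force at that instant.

2021-01-30 03:14 TKC

Query: 2021-01-30 02:59 UTC
Rule 3/3 (TKC, +00:15): 2020-09-14 05:57 UTC ≤ query < +∞
2·60 + 59 + 15 = 194 min
194 = 0·1440 + 194; 194 = 3·60 + 14 → 03:14, same day
→ 2021-01-30 03:14 TKC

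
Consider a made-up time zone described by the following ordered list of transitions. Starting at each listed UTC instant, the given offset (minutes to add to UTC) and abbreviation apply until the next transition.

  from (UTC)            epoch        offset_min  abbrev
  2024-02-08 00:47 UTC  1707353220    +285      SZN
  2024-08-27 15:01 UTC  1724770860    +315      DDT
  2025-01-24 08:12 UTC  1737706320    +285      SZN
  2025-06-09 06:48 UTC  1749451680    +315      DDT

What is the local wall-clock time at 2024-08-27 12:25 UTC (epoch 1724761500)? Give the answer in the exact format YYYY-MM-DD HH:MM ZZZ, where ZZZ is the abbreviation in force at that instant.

2024-08-27 17:10 SZN

Query: 2024-08-27 12:25 UTC
Rule 1/4 (SZN, +04:45): 2024-02-08 00:47 UTC ≤ query < 2024-08-27 15:01 UTC
12·60 + 25 + 285 = 1030 min
1030 = 0·1440 + 1030; 1030 = 17·60 + 10 → 17:10, same day
→ 2024-08-27 17:10 SZN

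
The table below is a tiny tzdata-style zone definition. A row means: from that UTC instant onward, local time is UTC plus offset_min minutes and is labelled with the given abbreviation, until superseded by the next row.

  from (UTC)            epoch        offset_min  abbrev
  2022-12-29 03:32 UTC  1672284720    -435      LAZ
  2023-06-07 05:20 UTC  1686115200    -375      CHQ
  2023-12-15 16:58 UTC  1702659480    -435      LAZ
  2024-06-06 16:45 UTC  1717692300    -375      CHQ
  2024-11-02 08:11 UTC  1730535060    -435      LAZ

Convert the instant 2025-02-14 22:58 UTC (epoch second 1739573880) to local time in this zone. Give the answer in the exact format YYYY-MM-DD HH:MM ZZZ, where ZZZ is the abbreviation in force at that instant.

Query: 2025-02-14 22:58 UTC
Rule 5/5 (LAZ, -07:15): 2024-11-02 08:11 UTC ≤ query < +∞
22·60 + 58 - 435 = 943 min
943 = 0·1440 + 943; 943 = 15·60 + 43 → 15:43, same day
→ 2025-02-14 15:43 LAZ

2025-02-14 15:43 LAZ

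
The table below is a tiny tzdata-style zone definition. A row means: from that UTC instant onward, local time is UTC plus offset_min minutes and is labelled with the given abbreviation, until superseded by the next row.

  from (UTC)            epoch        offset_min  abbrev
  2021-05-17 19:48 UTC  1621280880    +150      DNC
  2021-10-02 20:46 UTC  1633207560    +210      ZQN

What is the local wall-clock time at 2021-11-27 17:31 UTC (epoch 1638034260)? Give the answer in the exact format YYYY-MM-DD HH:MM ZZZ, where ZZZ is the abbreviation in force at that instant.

2021-11-27 21:01 ZQN

Query: 2021-11-27 17:31 UTC
Rule 2/2 (ZQN, +03:30): 2021-10-02 20:46 UTC ≤ query < +∞
17·60 + 31 + 210 = 1261 min
1261 = 0·1440 + 1261; 1261 = 21·60 + 1 → 21:01, same day
→ 2021-11-27 21:01 ZQN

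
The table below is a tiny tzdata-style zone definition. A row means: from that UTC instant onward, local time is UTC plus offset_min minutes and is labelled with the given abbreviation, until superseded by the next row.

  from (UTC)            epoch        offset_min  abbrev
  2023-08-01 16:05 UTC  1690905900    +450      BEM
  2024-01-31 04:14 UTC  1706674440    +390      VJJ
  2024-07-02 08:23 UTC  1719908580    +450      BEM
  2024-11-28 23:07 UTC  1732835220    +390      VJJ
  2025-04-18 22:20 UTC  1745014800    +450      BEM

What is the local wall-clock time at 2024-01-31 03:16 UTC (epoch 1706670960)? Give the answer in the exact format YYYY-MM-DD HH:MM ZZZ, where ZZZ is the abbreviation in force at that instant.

Query: 2024-01-31 03:16 UTC
Rule 1/5 (BEM, +07:30): 2023-08-01 16:05 UTC ≤ query < 2024-01-31 04:14 UTC
3·60 + 16 + 450 = 646 min
646 = 0·1440 + 646; 646 = 10·60 + 46 → 10:46, same day
→ 2024-01-31 10:46 BEM

2024-01-31 10:46 BEM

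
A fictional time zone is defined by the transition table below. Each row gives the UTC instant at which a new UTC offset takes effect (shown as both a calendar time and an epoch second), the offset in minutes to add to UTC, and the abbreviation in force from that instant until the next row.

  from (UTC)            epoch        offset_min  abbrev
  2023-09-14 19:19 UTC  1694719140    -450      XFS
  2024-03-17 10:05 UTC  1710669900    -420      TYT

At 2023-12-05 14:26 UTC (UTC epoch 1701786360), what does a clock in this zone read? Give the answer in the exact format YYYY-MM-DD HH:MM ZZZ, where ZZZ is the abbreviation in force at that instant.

Query: 2023-12-05 14:26 UTC
Rule 1/2 (XFS, -07:30): 2023-09-14 19:19 UTC ≤ query < 2024-03-17 10:05 UTC
14·60 + 26 - 450 = 416 min
416 = 0·1440 + 416; 416 = 6·60 + 56 → 06:56, same day
→ 2023-12-05 06:56 XFS

2023-12-05 06:56 XFS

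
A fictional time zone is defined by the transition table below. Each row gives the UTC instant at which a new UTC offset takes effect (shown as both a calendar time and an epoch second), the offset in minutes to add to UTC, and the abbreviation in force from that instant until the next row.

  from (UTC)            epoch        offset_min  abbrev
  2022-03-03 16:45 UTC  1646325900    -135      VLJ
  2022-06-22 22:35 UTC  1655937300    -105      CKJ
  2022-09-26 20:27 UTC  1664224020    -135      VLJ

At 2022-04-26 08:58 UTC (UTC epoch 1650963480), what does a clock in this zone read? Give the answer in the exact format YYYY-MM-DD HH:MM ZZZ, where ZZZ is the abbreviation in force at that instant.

2022-04-26 06:43 VLJ

Query: 2022-04-26 08:58 UTC
Rule 1/3 (VLJ, -02:15): 2022-03-03 16:45 UTC ≤ query < 2022-06-22 22:35 UTC
8·60 + 58 - 135 = 403 min
403 = 0·1440 + 403; 403 = 6·60 + 43 → 06:43, same day
→ 2022-04-26 06:43 VLJ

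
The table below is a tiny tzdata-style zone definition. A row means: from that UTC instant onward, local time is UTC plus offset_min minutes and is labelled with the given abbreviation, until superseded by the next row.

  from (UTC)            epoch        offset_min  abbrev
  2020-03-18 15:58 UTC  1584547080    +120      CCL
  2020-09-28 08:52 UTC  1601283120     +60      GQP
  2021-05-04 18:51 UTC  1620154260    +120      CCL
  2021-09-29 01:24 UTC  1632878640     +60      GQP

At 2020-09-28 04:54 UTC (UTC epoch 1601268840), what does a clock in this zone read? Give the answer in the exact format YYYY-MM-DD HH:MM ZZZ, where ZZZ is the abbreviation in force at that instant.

Query: 2020-09-28 04:54 UTC
Rule 1/4 (CCL, +02:00): 2020-03-18 15:58 UTC ≤ query < 2020-09-28 08:52 UTC
4·60 + 54 + 120 = 414 min
414 = 0·1440 + 414; 414 = 6·60 + 54 → 06:54, same day
→ 2020-09-28 06:54 CCL

2020-09-28 06:54 CCL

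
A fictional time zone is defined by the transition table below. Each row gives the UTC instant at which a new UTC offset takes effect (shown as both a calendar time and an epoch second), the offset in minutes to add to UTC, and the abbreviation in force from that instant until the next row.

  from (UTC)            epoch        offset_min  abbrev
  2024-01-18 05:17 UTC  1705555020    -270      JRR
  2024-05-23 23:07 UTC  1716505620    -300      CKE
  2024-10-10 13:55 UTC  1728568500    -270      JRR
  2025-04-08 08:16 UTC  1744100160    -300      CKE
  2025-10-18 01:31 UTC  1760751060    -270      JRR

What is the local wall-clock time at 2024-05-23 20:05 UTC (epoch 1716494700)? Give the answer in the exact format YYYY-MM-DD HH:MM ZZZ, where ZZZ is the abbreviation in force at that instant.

Query: 2024-05-23 20:05 UTC
Rule 1/5 (JRR, -04:30): 2024-01-18 05:17 UTC ≤ query < 2024-05-23 23:07 UTC
20·60 + 5 - 270 = 935 min
935 = 0·1440 + 935; 935 = 15·60 + 35 → 15:35, same day
→ 2024-05-23 15:35 JRR

2024-05-23 15:35 JRR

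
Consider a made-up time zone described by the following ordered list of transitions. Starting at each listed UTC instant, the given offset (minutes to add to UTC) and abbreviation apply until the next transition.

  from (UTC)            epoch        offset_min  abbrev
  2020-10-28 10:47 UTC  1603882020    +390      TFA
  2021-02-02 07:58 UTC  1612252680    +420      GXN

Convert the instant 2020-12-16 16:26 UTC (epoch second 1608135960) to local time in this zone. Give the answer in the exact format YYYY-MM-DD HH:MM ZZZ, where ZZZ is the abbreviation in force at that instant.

2020-12-16 22:56 TFA

Query: 2020-12-16 16:26 UTC
Rule 1/2 (TFA, +06:30): 2020-10-28 10:47 UTC ≤ query < 2021-02-02 07:58 UTC
16·60 + 26 + 390 = 1376 min
1376 = 0·1440 + 1376; 1376 = 22·60 + 56 → 22:56, same day
→ 2020-12-16 22:56 TFA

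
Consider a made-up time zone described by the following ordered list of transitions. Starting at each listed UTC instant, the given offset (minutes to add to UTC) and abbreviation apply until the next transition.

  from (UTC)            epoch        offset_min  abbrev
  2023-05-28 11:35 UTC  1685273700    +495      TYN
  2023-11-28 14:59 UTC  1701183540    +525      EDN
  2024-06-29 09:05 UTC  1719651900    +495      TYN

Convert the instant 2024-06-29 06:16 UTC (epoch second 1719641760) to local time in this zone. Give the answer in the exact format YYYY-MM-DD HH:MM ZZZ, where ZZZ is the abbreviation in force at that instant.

Query: 2024-06-29 06:16 UTC
Rule 2/3 (EDN, +08:45): 2023-11-28 14:59 UTC ≤ query < 2024-06-29 09:05 UTC
6·60 + 16 + 525 = 901 min
901 = 0·1440 + 901; 901 = 15·60 + 1 → 15:01, same day
→ 2024-06-29 15:01 EDN

2024-06-29 15:01 EDN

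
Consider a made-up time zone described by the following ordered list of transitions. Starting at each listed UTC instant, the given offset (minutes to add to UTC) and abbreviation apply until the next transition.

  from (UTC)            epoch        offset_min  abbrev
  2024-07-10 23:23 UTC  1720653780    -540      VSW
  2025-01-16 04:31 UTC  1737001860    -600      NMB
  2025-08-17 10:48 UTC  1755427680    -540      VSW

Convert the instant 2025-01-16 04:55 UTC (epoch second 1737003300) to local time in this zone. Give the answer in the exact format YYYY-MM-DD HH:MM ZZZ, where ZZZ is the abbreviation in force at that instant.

2025-01-15 18:55 NMB

Query: 2025-01-16 04:55 UTC
Rule 2/3 (NMB, -10:00): 2025-01-16 04:31 UTC ≤ query < 2025-08-17 10:48 UTC
4·60 + 55 - 600 = -305 min
-305 = -1·1440 + 1135; 1135 = 18·60 + 55 → 18:55, 2025-01-16 - 1 day = 2025-01-15
→ 2025-01-15 18:55 NMB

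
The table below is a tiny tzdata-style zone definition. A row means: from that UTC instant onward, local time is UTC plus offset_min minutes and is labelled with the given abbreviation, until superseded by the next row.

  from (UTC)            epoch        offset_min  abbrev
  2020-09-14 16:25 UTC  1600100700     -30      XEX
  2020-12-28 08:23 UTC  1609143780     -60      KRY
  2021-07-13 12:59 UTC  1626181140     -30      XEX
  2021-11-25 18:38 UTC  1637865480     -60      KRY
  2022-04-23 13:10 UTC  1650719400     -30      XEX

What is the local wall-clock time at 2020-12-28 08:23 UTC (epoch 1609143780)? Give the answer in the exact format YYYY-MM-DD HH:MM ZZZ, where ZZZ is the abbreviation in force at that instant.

2020-12-28 07:23 KRY

Query: 2020-12-28 08:23 UTC
Rule 2/5 (KRY, -01:00): 2020-12-28 08:23 UTC ≤ query < 2021-07-13 12:59 UTC
8·60 + 23 - 60 = 443 min
443 = 0·1440 + 443; 443 = 7·60 + 23 → 07:23, same day
→ 2020-12-28 07:23 KRY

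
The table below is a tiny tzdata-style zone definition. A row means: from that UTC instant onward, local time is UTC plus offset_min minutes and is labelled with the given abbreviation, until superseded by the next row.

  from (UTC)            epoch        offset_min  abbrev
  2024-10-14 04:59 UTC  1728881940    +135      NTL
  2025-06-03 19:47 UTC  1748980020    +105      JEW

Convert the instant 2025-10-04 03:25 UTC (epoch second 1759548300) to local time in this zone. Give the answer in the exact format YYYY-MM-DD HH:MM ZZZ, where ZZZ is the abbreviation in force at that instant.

2025-10-04 05:10 JEW

Query: 2025-10-04 03:25 UTC
Rule 2/2 (JEW, +01:45): 2025-06-03 19:47 UTC ≤ query < +∞
3·60 + 25 + 105 = 310 min
310 = 0·1440 + 310; 310 = 5·60 + 10 → 05:10, same day
→ 2025-10-04 05:10 JEW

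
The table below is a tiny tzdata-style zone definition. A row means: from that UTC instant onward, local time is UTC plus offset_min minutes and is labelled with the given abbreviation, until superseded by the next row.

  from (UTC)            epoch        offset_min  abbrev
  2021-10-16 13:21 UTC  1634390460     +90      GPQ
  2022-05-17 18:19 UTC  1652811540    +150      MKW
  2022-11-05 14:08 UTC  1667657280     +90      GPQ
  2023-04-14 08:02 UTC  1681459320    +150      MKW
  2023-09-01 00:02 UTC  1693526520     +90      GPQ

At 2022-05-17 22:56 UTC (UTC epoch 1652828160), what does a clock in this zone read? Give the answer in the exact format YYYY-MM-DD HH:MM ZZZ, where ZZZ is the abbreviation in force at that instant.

2022-05-18 01:26 MKW

Query: 2022-05-17 22:56 UTC
Rule 2/5 (MKW, +02:30): 2022-05-17 18:19 UTC ≤ query < 2022-11-05 14:08 UTC
22·60 + 56 + 150 = 1526 min
1526 = 1·1440 + 86; 86 = 1·60 + 26 → 01:26, 2022-05-17 + 1 day = 2022-05-18
→ 2022-05-18 01:26 MKW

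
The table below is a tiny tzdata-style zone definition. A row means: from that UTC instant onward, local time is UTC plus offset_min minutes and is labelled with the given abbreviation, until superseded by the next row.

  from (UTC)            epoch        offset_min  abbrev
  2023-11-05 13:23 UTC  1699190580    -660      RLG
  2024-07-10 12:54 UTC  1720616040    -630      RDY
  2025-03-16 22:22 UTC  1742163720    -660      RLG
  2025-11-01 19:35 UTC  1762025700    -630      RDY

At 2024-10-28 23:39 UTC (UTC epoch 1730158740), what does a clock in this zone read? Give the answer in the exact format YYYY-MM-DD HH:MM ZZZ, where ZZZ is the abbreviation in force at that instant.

2024-10-28 13:09 RDY

Query: 2024-10-28 23:39 UTC
Rule 2/4 (RDY, -10:30): 2024-07-10 12:54 UTC ≤ query < 2025-03-16 22:22 UTC
23·60 + 39 - 630 = 789 min
789 = 0·1440 + 789; 789 = 13·60 + 9 → 13:09, same day
→ 2024-10-28 13:09 RDY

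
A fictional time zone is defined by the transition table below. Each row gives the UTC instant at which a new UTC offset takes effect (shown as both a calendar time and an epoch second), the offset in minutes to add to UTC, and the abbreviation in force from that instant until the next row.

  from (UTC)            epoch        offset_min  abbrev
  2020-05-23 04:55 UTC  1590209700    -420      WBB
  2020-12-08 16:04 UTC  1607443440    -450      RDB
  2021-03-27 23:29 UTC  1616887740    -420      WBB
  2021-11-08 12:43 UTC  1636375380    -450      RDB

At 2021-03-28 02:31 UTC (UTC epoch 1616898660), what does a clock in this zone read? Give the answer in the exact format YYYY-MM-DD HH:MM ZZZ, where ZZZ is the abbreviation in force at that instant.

Query: 2021-03-28 02:31 UTC
Rule 3/4 (WBB, -07:00): 2021-03-27 23:29 UTC ≤ query < 2021-11-08 12:43 UTC
2·60 + 31 - 420 = -269 min
-269 = -1·1440 + 1171; 1171 = 19·60 + 31 → 19:31, 2021-03-28 - 1 day = 2021-03-27
→ 2021-03-27 19:31 WBB

2021-03-27 19:31 WBB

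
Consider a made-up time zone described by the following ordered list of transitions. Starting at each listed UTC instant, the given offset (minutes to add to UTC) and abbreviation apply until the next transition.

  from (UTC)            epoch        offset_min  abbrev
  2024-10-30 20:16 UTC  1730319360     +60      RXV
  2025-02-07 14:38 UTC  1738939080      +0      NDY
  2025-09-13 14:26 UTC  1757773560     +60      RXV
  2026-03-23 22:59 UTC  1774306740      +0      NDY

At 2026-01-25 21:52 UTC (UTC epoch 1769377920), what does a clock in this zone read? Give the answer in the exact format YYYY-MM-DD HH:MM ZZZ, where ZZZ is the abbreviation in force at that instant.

Query: 2026-01-25 21:52 UTC
Rule 3/4 (RXV, +01:00): 2025-09-13 14:26 UTC ≤ query < 2026-03-23 22:59 UTC
21·60 + 52 + 60 = 1372 min
1372 = 0·1440 + 1372; 1372 = 22·60 + 52 → 22:52, same day
→ 2026-01-25 22:52 RXV

2026-01-25 22:52 RXV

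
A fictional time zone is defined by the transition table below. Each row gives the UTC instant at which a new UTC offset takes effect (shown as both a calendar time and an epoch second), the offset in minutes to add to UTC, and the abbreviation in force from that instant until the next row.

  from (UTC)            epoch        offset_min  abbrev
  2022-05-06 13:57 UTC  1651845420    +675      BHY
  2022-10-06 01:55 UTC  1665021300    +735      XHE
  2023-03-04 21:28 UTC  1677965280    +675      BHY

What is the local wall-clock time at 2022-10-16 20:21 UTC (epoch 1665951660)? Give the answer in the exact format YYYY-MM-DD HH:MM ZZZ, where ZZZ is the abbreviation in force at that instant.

2022-10-17 08:36 XHE

Query: 2022-10-16 20:21 UTC
Rule 2/3 (XHE, +12:15): 2022-10-06 01:55 UTC ≤ query < 2023-03-04 21:28 UTC
20·60 + 21 + 735 = 1956 min
1956 = 1·1440 + 516; 516 = 8·60 + 36 → 08:36, 2022-10-16 + 1 day = 2022-10-17
→ 2022-10-17 08:36 XHE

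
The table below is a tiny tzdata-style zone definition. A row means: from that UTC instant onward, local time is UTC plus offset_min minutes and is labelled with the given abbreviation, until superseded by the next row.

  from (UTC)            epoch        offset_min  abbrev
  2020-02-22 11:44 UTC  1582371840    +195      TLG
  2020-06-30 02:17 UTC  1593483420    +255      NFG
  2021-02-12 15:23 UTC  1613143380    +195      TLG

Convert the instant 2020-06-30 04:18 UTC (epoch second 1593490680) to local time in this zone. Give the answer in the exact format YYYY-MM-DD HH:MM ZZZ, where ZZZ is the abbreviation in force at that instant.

Query: 2020-06-30 04:18 UTC
Rule 2/3 (NFG, +04:15): 2020-06-30 02:17 UTC ≤ query < 2021-02-12 15:23 UTC
4·60 + 18 + 255 = 513 min
513 = 0·1440 + 513; 513 = 8·60 + 33 → 08:33, same day
→ 2020-06-30 08:33 NFG

2020-06-30 08:33 NFG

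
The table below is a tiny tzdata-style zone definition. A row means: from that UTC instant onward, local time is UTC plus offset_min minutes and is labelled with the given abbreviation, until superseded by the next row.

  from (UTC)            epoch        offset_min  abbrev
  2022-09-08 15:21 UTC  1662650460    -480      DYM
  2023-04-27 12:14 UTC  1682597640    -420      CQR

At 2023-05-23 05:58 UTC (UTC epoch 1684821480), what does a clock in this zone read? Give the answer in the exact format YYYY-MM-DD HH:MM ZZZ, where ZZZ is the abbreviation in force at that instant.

2023-05-22 22:58 CQR

Query: 2023-05-23 05:58 UTC
Rule 2/2 (CQR, -07:00): 2023-04-27 12:14 UTC ≤ query < +∞
5·60 + 58 - 420 = -62 min
-62 = -1·1440 + 1378; 1378 = 22·60 + 58 → 22:58, 2023-05-23 - 1 day = 2023-05-22
→ 2023-05-22 22:58 CQR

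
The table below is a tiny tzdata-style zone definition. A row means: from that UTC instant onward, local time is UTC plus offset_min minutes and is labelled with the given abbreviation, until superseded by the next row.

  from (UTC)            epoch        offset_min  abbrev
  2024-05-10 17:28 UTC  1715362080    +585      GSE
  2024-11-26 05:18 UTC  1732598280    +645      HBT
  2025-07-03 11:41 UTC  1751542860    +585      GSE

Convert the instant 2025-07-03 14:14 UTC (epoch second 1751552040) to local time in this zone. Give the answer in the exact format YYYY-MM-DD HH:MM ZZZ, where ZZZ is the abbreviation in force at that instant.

2025-07-03 23:59 GSE

Query: 2025-07-03 14:14 UTC
Rule 3/3 (GSE, +09:45): 2025-07-03 11:41 UTC ≤ query < +∞
14·60 + 14 + 585 = 1439 min
1439 = 0·1440 + 1439; 1439 = 23·60 + 59 → 23:59, same day
→ 2025-07-03 23:59 GSE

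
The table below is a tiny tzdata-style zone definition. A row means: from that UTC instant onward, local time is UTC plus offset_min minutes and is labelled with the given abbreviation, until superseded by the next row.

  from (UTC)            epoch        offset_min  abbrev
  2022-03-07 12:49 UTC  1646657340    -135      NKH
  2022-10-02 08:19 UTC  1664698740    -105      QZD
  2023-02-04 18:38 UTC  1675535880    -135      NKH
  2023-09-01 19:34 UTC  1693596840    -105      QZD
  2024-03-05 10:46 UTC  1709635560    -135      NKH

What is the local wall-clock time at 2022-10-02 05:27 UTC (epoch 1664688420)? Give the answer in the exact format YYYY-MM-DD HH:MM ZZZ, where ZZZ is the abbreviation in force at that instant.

Query: 2022-10-02 05:27 UTC
Rule 1/5 (NKH, -02:15): 2022-03-07 12:49 UTC ≤ query < 2022-10-02 08:19 UTC
5·60 + 27 - 135 = 192 min
192 = 0·1440 + 192; 192 = 3·60 + 12 → 03:12, same day
→ 2022-10-02 03:12 NKH

2022-10-02 03:12 NKH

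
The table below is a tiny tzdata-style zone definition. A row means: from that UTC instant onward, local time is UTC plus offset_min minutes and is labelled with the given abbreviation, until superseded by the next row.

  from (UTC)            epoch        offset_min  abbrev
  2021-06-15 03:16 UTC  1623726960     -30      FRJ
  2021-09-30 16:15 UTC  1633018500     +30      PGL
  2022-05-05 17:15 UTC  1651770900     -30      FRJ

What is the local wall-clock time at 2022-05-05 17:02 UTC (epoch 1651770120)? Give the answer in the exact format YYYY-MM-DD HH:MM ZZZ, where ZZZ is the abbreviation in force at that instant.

Query: 2022-05-05 17:02 UTC
Rule 2/3 (PGL, +00:30): 2021-09-30 16:15 UTC ≤ query < 2022-05-05 17:15 UTC
17·60 + 2 + 30 = 1052 min
1052 = 0·1440 + 1052; 1052 = 17·60 + 32 → 17:32, same day
→ 2022-05-05 17:32 PGL

2022-05-05 17:32 PGL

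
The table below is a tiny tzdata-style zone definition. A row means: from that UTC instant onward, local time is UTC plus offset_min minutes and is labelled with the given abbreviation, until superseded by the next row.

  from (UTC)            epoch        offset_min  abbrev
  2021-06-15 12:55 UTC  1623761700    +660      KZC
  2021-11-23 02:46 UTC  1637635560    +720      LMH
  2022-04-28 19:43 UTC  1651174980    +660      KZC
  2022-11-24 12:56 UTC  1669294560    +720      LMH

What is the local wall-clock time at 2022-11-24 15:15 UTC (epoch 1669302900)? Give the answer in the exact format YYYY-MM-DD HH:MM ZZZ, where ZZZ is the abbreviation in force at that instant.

2022-11-25 03:15 LMH

Query: 2022-11-24 15:15 UTC
Rule 4/4 (LMH, +12:00): 2022-11-24 12:56 UTC ≤ query < +∞
15·60 + 15 + 720 = 1635 min
1635 = 1·1440 + 195; 195 = 3·60 + 15 → 03:15, 2022-11-24 + 1 day = 2022-11-25
→ 2022-11-25 03:15 LMH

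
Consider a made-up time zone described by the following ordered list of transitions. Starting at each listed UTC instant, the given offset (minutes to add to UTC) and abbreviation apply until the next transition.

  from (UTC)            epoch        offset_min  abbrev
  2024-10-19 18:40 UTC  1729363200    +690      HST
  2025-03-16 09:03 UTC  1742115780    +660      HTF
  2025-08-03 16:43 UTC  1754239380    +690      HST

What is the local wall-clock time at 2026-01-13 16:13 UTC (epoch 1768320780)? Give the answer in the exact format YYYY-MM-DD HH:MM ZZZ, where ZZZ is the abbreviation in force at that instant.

Query: 2026-01-13 16:13 UTC
Rule 3/3 (HST, +11:30): 2025-08-03 16:43 UTC ≤ query < +∞
16·60 + 13 + 690 = 1663 min
1663 = 1·1440 + 223; 223 = 3·60 + 43 → 03:43, 2026-01-13 + 1 day = 2026-01-14
→ 2026-01-14 03:43 HST

2026-01-14 03:43 HST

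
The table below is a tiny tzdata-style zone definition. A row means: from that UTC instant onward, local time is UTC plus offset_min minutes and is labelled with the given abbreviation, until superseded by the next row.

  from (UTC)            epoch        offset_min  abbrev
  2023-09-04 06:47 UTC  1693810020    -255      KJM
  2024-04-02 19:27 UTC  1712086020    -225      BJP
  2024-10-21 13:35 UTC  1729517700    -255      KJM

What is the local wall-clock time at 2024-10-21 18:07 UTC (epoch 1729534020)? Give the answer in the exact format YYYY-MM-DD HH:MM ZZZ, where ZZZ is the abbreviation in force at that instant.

Query: 2024-10-21 18:07 UTC
Rule 3/3 (KJM, -04:15): 2024-10-21 13:35 UTC ≤ query < +∞
18·60 + 7 - 255 = 832 min
832 = 0·1440 + 832; 832 = 13·60 + 52 → 13:52, same day
→ 2024-10-21 13:52 KJM

2024-10-21 13:52 KJM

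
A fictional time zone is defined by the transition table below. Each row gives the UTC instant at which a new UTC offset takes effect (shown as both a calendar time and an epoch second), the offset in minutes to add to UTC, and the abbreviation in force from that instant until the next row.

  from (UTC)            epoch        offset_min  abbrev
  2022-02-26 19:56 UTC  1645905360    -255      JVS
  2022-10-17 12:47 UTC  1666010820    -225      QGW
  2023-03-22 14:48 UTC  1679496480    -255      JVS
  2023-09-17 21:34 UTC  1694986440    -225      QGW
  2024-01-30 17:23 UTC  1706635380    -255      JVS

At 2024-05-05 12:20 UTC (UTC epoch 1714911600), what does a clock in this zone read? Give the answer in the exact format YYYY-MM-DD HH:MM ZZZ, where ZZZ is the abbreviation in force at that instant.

2024-05-05 08:05 JVS

Query: 2024-05-05 12:20 UTC
Rule 5/5 (JVS, -04:15): 2024-01-30 17:23 UTC ≤ query < +∞
12·60 + 20 - 255 = 485 min
485 = 0·1440 + 485; 485 = 8·60 + 5 → 08:05, same day
→ 2024-05-05 08:05 JVS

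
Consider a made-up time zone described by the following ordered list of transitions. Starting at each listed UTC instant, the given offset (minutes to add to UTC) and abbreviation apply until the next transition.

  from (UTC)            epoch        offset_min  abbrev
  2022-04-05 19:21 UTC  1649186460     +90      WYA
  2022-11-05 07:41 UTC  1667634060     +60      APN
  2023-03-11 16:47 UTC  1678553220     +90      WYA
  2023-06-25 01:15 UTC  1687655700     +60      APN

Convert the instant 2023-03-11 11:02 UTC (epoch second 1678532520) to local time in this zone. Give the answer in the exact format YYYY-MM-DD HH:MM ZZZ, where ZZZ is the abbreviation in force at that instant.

2023-03-11 12:02 APN

Query: 2023-03-11 11:02 UTC
Rule 2/4 (APN, +01:00): 2022-11-05 07:41 UTC ≤ query < 2023-03-11 16:47 UTC
11·60 + 2 + 60 = 722 min
722 = 0·1440 + 722; 722 = 12·60 + 2 → 12:02, same day
→ 2023-03-11 12:02 APN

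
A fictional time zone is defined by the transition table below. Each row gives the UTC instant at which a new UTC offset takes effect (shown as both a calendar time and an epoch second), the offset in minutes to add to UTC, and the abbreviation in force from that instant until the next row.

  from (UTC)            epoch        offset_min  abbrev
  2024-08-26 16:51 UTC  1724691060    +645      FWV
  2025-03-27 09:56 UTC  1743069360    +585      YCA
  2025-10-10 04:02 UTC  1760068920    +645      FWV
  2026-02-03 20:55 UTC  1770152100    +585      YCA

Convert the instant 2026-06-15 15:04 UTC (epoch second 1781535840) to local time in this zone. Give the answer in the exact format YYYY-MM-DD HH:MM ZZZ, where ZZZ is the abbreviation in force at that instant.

Query: 2026-06-15 15:04 UTC
Rule 4/4 (YCA, +09:45): 2026-02-03 20:55 UTC ≤ query < +∞
15·60 + 4 + 585 = 1489 min
1489 = 1·1440 + 49; 49 = 0·60 + 49 → 00:49, 2026-06-15 + 1 day = 2026-06-16
→ 2026-06-16 00:49 YCA

2026-06-16 00:49 YCA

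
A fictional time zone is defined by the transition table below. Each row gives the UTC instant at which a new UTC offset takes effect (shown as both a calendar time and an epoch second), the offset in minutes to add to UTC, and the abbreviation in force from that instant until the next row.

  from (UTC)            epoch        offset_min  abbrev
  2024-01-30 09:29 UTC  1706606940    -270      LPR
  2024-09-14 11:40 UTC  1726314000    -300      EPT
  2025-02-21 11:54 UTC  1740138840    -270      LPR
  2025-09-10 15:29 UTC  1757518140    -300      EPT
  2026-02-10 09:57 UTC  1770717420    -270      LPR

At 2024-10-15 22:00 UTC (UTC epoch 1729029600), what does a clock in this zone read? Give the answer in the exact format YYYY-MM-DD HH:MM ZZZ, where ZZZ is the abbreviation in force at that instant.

Query: 2024-10-15 22:00 UTC
Rule 2/5 (EPT, -05:00): 2024-09-14 11:40 UTC ≤ query < 2025-02-21 11:54 UTC
22·60 + 0 - 300 = 1020 min
1020 = 0·1440 + 1020; 1020 = 17·60 + 0 → 17:00, same day
→ 2024-10-15 17:00 EPT

2024-10-15 17:00 EPT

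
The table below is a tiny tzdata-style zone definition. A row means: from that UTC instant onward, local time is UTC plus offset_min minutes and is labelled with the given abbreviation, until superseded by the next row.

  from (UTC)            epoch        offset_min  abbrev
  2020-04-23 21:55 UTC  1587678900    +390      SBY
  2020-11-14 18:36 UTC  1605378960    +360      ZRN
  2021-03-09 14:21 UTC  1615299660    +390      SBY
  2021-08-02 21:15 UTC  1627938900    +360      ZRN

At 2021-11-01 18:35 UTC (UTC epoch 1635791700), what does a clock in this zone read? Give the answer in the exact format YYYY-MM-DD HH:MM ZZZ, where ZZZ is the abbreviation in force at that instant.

Query: 2021-11-01 18:35 UTC
Rule 4/4 (ZRN, +06:00): 2021-08-02 21:15 UTC ≤ query < +∞
18·60 + 35 + 360 = 1475 min
1475 = 1·1440 + 35; 35 = 0·60 + 35 → 00:35, 2021-11-01 + 1 day = 2021-11-02
→ 2021-11-02 00:35 ZRN

2021-11-02 00:35 ZRN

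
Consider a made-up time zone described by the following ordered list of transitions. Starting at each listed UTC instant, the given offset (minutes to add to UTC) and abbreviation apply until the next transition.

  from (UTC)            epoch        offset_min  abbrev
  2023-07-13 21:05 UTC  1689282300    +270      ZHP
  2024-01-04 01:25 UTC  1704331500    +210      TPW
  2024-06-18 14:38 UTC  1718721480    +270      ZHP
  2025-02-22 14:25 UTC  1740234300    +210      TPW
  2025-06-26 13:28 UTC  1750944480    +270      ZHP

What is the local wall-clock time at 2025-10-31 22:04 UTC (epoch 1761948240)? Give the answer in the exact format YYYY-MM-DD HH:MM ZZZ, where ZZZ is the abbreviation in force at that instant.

Query: 2025-10-31 22:04 UTC
Rule 5/5 (ZHP, +04:30): 2025-06-26 13:28 UTC ≤ query < +∞
22·60 + 4 + 270 = 1594 min
1594 = 1·1440 + 154; 154 = 2·60 + 34 → 02:34, 2025-10-31 + 1 day = 2025-11-01
→ 2025-11-01 02:34 ZHP

2025-11-01 02:34 ZHP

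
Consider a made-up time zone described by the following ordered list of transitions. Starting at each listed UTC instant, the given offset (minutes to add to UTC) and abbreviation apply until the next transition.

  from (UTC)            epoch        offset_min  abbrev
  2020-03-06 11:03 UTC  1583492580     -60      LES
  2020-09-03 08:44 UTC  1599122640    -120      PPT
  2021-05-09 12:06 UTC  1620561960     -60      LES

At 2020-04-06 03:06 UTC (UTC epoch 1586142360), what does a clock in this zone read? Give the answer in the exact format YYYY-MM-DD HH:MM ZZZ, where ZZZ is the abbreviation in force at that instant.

Query: 2020-04-06 03:06 UTC
Rule 1/3 (LES, -01:00): 2020-03-06 11:03 UTC ≤ query < 2020-09-03 08:44 UTC
3·60 + 6 - 60 = 126 min
126 = 0·1440 + 126; 126 = 2·60 + 6 → 02:06, same day
→ 2020-04-06 02:06 LES

2020-04-06 02:06 LES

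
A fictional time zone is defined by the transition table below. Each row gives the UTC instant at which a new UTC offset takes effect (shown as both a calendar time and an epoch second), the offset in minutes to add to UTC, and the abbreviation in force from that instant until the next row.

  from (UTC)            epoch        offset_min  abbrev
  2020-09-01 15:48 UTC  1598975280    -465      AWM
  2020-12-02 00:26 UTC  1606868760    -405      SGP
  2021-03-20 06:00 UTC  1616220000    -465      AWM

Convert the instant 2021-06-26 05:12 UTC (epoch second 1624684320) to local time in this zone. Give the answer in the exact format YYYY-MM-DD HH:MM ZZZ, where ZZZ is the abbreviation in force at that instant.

2021-06-25 21:27 AWM

Query: 2021-06-26 05:12 UTC
Rule 3/3 (AWM, -07:45): 2021-03-20 06:00 UTC ≤ query < +∞
5·60 + 12 - 465 = -153 min
-153 = -1·1440 + 1287; 1287 = 21·60 + 27 → 21:27, 2021-06-26 - 1 day = 2021-06-25
→ 2021-06-25 21:27 AWM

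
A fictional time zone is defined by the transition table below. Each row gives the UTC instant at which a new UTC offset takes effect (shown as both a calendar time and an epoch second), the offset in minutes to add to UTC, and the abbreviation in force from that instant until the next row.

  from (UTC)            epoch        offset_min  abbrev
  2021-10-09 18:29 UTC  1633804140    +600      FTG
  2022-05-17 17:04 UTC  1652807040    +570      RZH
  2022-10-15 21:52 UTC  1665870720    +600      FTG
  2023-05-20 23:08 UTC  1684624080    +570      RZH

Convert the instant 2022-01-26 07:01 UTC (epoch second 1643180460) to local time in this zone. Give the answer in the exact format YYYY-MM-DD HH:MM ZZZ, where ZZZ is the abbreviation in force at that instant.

Query: 2022-01-26 07:01 UTC
Rule 1/4 (FTG, +10:00): 2021-10-09 18:29 UTC ≤ query < 2022-05-17 17:04 UTC
7·60 + 1 + 600 = 1021 min
1021 = 0·1440 + 1021; 1021 = 17·60 + 1 → 17:01, same day
→ 2022-01-26 17:01 FTG

2022-01-26 17:01 FTG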